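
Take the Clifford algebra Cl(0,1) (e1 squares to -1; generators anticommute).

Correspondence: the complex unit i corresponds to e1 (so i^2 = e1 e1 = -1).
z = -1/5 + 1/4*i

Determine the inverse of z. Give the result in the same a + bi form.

In blades: z = -1/5 + 1/4*e1.
With qbar = -1/5 - 1/4*e1 (scalar fixed, mapped units negated), z qbar = 41/400 (the sum of squared coefficients), so z^-1 = qbar / (41/400) = -80/41 - 100/41*e1; translating back:
Answer: -80/41 - 100/41*i


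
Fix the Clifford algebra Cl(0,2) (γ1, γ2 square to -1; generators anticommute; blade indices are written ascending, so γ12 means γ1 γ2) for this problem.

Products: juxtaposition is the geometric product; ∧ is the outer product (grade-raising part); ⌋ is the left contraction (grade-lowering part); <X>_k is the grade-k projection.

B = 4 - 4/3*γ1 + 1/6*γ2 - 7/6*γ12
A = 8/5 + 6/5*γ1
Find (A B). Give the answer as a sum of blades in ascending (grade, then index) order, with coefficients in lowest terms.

step 1: 8 + 8/3*γ1 + 5/3*γ2 - 5/3*γ12
Answer: 8 + 8/3*γ1 + 5/3*γ2 - 5/3*γ12


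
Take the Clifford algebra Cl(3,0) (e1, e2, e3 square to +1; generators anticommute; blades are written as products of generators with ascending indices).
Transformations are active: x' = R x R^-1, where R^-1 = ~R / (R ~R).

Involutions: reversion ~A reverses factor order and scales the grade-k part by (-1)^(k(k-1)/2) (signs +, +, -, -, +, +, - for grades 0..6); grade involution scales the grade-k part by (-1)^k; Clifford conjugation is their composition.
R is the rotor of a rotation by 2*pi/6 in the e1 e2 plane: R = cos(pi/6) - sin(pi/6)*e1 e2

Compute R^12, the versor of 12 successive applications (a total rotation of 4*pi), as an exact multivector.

Half-angle bookkeeping: 12 applications in e1 e2 add up to rotor phase 12*pi/6 = 2*pi, so R^12 = cos(2*pi) - sin(2*pi)*e1 e2.
cos(2*pi) = 1 and sin(2*pi) = 0, so R^12 = 1. The total rotation 4*pi is 2 full turns, so every vector returns to itself, yet the rotor is +1, back on the identity sheet (an even number of 2*pi turns).
Answer: 1


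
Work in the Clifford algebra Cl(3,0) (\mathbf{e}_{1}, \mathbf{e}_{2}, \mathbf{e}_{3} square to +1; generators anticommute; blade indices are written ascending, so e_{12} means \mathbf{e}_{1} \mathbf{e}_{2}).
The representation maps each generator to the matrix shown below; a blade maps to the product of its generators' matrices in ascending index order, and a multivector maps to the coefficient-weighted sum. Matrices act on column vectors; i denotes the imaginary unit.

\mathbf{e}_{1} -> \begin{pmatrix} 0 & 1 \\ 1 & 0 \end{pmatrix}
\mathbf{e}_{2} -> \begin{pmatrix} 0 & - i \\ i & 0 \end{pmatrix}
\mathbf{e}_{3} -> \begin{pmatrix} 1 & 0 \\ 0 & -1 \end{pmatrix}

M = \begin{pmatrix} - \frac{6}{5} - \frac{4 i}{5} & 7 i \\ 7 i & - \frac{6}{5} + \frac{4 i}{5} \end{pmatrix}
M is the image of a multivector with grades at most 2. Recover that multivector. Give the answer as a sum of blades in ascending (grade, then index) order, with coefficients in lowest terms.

Method: 1, rho(e_{1}), rho(e_{2}), rho(e_{3}) form a trace-orthogonal basis of the 2x2 complex matrices (tr(X Y) = 2 if X = Y, else 0), so M = m0*1 + m1*rho(e_{1}) + m2*rho(e_{2}) + m3*rho(e_{3}) with m0 = tr(M)/2 = - \frac{6}{5}, m1 = tr(M rho(e_{1}))/2 = 7 i, m2 = tr(M rho(e_{2}))/2 = 0, m3 = tr(M rho(e_{3}))/2 = - \frac{4 i}{5}.
Multiplying table entries, the bivector images are rho(e_{12}) = i*rho(e_{3}), rho(e_{13}) = -i*rho(e_{2}), rho(e_{23}) = i*rho(e_{1}); with real blade coefficients the real parts of m0..m3 are the coefficients of 1, e_{1}, e_{2}, e_{3} and the imaginary parts give the bivectors (e_{23}: Im m1, e_{13}: -Im m2, e_{12}: Im m3).
Answer: -\frac{6}{5} - \frac{4}{5} e_{12} + 7 e_{23}


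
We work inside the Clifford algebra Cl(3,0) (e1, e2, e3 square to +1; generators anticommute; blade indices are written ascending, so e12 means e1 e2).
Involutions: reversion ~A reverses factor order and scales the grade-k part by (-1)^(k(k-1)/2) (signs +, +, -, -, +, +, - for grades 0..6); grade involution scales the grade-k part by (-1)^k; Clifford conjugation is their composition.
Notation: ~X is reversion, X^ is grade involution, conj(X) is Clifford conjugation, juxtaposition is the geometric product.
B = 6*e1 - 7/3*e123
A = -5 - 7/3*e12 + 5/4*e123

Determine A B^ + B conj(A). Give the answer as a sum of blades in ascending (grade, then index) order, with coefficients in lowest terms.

first term: -35/12 + 30*e1 - 14*e2 + 49/9*e3 - 15/2*e23 - 35/3*e123
second term: 35/12 - 30*e1 + 14*e2 + 49/9*e3 + 15/2*e23 + 35/3*e123
Answer: 98/9*e3


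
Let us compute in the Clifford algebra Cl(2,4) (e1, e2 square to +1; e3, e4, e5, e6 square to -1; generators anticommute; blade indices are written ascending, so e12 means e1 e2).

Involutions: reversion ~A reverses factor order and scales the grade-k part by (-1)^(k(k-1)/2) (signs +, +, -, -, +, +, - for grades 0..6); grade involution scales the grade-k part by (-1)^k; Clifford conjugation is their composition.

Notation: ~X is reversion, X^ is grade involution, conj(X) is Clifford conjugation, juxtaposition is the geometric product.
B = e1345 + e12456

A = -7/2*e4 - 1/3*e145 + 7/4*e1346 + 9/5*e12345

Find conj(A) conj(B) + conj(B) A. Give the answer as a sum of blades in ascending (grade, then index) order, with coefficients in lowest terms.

first term: -9/5*e2 + 1/3*e3 - 1/3*e26 + 9/5*e36 - 7/4*e56 - 7/2*e135 - 7/4*e235 + 7/2*e1256
second term: 9/5*e2 - 1/3*e3 - 1/3*e26 + 9/5*e36 + 7/4*e56 - 7/2*e135 + 7/4*e235 - 7/2*e1256
Answer: -2/3*e26 + 18/5*e36 - 7*e135


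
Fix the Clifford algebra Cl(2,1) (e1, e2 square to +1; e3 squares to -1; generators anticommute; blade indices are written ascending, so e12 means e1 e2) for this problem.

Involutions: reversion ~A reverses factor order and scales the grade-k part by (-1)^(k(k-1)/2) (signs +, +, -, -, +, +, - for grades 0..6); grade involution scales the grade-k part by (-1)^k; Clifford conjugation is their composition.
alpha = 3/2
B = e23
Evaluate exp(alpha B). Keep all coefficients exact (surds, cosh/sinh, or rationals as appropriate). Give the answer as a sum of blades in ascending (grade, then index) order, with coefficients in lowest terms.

B^2 = (1)^2*(e23)^2 = 1*(+1) = 1 (a basis 2-blade squares to minus the product of its generators' squares).
B^2 = 1 — hyperbolic case — the even/odd split gives cosh and sinh: l = 1, alpha*l = 3/2, so exp(alpha B) = cosh(3/2) + (sinh(3/2)/1)*B = cosh(3/2) + (sinh(3/2))*B.
Answer: cosh(3/2) + sinh(3/2)*e23


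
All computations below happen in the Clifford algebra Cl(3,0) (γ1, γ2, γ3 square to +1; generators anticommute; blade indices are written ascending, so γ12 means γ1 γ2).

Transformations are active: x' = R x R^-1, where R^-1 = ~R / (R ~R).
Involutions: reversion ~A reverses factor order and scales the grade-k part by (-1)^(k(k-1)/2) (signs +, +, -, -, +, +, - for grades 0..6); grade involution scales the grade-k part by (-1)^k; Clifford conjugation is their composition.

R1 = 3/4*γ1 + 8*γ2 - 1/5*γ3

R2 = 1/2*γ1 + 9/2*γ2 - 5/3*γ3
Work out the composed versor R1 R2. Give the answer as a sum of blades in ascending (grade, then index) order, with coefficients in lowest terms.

Distribute over the terms of R1 (each basis-blade product reordered to ascending indices, repeated generators contracted through their squares):
(3/4*γ1) R2 = 3/8 + 27/8*γ12 - 5/4*γ13
(8*γ2) R2 = 36 - 4*γ12 - 40/3*γ23
(-1/5*γ3) R2 = 1/3 + 1/10*γ13 + 9/10*γ23
Summing the partial products and collecting blades:
Answer: 881/24 - 5/8*γ12 - 23/20*γ13 - 373/30*γ23


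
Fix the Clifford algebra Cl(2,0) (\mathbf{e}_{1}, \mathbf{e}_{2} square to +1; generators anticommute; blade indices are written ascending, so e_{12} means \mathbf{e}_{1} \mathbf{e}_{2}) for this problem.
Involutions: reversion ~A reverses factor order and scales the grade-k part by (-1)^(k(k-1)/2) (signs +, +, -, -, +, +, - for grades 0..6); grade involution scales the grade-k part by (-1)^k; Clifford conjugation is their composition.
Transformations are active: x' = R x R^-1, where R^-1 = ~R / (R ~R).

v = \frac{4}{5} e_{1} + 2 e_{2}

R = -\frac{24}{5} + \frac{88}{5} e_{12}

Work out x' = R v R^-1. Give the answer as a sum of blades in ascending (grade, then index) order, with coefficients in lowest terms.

~R = -\frac{24}{5} - \frac{88}{5} e_{12}, and R ~R = \frac{1664}{5}, so R^-1 = ~R / (\frac{1664}{5}).
R v = \frac{784}{25} e_{1} - \frac{592}{25} e_{2}
Answer: -\frac{554}{325} e_{1} - \frac{428}{325} e_{2}


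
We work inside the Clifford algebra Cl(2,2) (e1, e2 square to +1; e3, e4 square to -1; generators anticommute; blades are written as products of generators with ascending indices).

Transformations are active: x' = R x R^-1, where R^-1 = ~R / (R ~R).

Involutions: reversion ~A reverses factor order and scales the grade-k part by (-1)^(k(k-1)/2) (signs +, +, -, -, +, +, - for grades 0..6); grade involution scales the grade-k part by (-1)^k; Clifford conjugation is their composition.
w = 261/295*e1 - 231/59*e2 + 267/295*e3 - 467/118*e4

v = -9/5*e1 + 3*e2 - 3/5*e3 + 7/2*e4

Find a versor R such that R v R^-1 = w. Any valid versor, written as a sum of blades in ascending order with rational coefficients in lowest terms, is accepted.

Here q(v) = q(w) = -37/100; the classical choice R = v + w = -54/59*e1 - 54/59*e2 + 18/59*e3 - 27/59*e4 then realises v -> w under the sandwich.
Answer: -54/59*e1 - 54/59*e2 + 18/59*e3 - 27/59*e4


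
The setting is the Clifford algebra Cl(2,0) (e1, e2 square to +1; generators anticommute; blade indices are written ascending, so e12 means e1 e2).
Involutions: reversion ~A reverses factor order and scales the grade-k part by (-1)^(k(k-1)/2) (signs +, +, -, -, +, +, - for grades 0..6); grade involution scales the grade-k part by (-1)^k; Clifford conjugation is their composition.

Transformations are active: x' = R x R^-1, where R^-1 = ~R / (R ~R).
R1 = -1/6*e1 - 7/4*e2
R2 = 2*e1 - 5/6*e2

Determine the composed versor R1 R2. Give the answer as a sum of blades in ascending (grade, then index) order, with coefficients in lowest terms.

Distribute over the terms of R1 (each basis-blade product reordered to ascending indices, repeated generators contracted through their squares):
(-1/6*e1) R2 = -1/3 + 5/36*e12
(-7/4*e2) R2 = 35/24 + 7/2*e12
Summing the partial products and collecting blades:
Answer: 9/8 + 131/36*e12


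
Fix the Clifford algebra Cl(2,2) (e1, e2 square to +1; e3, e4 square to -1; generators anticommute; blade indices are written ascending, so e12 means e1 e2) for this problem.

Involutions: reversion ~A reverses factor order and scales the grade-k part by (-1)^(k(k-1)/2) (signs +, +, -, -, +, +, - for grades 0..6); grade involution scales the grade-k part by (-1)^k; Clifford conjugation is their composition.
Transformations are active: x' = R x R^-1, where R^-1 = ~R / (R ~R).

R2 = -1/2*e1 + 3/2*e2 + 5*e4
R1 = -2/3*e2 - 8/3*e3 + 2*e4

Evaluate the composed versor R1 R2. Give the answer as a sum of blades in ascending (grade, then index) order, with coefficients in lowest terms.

Distribute over the terms of R1 (each basis-blade product reordered to ascending indices, repeated generators contracted through their squares):
(-2/3*e2) R2 = -1 - 1/3*e12 - 10/3*e24
(-8/3*e3) R2 = -4/3*e13 + 4*e23 - 40/3*e34
(2*e4) R2 = -10 + e14 - 3*e24
Summing the partial products and collecting blades:
Answer: -11 - 1/3*e12 - 4/3*e13 + e14 + 4*e23 - 19/3*e24 - 40/3*e34


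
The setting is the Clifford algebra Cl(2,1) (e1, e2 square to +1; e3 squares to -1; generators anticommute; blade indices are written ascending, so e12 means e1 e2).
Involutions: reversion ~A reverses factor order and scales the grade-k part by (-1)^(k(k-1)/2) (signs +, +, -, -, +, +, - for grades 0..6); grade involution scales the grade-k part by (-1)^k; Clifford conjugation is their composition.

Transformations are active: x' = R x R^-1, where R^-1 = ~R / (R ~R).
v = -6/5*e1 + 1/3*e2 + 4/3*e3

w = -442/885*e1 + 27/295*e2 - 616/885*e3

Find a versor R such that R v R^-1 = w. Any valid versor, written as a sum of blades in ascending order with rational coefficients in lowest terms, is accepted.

The midline construction: v and w both square to -17/75, so reflecting in their sum -1504/885*e1 + 376/885*e2 + 188/295*e3 exchanges them.
Answer: -1504/885*e1 + 376/885*e2 + 188/295*e3


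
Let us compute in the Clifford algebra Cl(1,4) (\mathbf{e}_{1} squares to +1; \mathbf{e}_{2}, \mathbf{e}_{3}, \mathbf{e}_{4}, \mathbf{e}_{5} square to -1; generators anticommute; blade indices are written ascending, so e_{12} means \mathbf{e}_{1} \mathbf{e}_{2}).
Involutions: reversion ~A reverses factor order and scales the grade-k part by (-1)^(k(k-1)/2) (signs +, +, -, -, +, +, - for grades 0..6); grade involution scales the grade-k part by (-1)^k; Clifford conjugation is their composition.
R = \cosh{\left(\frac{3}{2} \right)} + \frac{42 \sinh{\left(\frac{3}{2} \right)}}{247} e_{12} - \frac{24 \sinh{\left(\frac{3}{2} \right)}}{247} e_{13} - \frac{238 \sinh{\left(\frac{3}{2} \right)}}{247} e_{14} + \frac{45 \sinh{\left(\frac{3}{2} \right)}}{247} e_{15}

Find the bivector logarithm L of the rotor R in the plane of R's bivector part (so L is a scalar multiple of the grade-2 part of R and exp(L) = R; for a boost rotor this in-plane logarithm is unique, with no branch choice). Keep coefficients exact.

The scalar part of R is \cosh{\left(\frac{3}{2} \right)}, which fixes the rapidity magnitude through cosh (cosh is even, so it cannot fix the sign — the bivector part carries that); dividing the bivector part by sinh of the rapidity gives the plane, and L = rapidity * plane, where the joint sign ambiguity of (rapidity, plane) cancels in the product.
Concretely: cosh(rapidity) = \cosh{\left(\frac{3}{2} \right)} gives rapidity = ±\frac{3}{2}, and since rapidity/sinh(rapidity) is even the sign is immaterial: L = (rapidity/sinh(rapidity)) * <R>_2 = (\frac{3}{2 \sinh{\left(\frac{3}{2} \right)}}) * <R>_2.
Answer: \frac{63}{247} e_{12} - \frac{36}{247} e_{13} - \frac{357}{247} e_{14} + \frac{135}{494} e_{15}


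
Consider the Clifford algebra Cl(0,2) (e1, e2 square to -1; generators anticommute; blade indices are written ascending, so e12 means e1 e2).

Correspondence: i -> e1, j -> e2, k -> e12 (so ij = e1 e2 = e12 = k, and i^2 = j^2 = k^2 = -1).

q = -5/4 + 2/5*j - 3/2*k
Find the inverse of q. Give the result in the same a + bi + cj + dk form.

In blades: q = -5/4 + 2/5*e2 - 3/2*e12.
With qbar = -5/4 - 2/5*e2 + 3/2*e12 (scalar fixed, mapped units negated), q qbar = 1589/400 (the sum of squared coefficients), so q^-1 = qbar / (1589/400) = -500/1589 - 160/1589*e2 + 600/1589*e12; translating back:
Answer: -500/1589 - 160/1589*j + 600/1589*k


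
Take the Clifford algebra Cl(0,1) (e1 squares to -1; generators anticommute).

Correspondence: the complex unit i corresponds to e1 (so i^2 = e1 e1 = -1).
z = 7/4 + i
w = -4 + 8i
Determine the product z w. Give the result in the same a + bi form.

In blades: z = 7/4 + e1, w = -4 + 8*e1.
Distribute z over w term by term (generator squares from the signature, products reordered to ascending indices): (7/4)*w = -7 + 14*e1; (e1)*w = -8 - 4*e1.
Sum: -15 + 10*e1; translating back through the correspondence:
Answer: -15 + 10i


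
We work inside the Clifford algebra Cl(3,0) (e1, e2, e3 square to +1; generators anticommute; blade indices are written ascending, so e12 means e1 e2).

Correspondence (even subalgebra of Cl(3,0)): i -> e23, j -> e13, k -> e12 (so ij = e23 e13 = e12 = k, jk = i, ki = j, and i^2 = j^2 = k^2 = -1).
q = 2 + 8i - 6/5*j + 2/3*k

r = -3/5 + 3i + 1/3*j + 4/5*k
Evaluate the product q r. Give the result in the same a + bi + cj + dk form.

In blades: q = 2 + 2/3*e12 - 6/5*e13 + 8*e23, r = -3/5 + 4/5*e12 + 1/3*e13 + 3*e23.
Distribute q over r term by term (generator squares from the signature, products reordered to ascending indices): (2)*r = -6/5 + 8/5*e12 + 2/3*e13 + 6*e23; (2/3*e12)*r = -8/15 - 2/5*e12 + 2*e13 - 2/9*e23; (-6/5*e13)*r = 2/5 + 18/5*e12 + 18/25*e13 - 24/25*e23; (8*e23)*r = -24 + 8/3*e12 - 32/5*e13 - 24/5*e23.
Sum: -76/3 + 112/15*e12 - 226/75*e13 + 4/225*e23; translating back through the correspondence:
Answer: -76/3 + 4/225*i - 226/75*j + 112/15*k


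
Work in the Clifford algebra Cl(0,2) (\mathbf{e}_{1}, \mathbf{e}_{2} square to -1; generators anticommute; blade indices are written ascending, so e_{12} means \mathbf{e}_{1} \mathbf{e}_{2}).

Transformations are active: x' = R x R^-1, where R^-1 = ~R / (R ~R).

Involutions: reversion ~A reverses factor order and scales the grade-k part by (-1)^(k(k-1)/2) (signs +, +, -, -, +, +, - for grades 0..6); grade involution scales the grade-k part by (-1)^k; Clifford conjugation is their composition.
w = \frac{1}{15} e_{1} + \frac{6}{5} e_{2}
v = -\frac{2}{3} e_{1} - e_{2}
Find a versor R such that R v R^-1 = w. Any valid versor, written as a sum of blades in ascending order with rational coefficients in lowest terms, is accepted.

Equal squares first: v^2 = w^2 = -\frac{13}{9}. Then v + w = -\frac{3}{5} e_{1} + \frac{1}{5} e_{2} is a versor taking v to w, provided it is invertible.
Answer: -\frac{3}{5} e_{1} + \frac{1}{5} e_{2}


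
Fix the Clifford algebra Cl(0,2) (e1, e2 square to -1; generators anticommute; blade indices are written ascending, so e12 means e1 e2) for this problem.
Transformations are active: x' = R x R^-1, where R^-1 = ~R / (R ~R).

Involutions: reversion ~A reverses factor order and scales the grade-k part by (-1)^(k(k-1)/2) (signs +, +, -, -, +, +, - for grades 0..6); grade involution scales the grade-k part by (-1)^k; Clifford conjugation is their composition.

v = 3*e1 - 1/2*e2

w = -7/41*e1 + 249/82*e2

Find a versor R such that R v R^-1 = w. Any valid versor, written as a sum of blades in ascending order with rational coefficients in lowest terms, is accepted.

Here q(v) = q(w) = -37/4; the classical choice R = v + w = 116/41*e1 + 104/41*e2 then realises v -> w under the sandwich.
Answer: 116/41*e1 + 104/41*e2


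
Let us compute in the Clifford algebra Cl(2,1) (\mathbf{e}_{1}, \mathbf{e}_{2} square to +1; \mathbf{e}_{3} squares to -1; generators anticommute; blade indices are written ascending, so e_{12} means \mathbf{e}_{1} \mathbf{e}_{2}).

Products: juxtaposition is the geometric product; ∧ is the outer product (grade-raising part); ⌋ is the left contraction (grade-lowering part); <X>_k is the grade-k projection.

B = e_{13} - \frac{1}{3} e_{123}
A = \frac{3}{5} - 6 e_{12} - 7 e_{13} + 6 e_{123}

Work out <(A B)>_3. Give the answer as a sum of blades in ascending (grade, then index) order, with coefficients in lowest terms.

step 1: -9 - \frac{25}{3} e_{2} - 2 e_{3} + \frac{3}{5} e_{13} + 6 e_{23} - \frac{1}{5} e_{123}
step 2: -\frac{1}{5} e_{123}
Answer: -\frac{1}{5} e_{123}


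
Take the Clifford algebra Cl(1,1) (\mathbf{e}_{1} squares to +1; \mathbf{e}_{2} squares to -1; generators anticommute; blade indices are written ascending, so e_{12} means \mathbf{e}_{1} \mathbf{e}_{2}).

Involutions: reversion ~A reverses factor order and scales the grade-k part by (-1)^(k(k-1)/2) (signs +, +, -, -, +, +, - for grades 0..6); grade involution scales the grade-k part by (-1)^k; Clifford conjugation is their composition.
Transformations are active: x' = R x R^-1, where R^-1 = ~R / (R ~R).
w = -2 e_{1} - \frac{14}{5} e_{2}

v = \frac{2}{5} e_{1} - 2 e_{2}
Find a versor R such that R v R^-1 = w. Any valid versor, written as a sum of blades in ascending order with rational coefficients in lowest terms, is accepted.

Here q(v) = q(w) = -\frac{96}{25}; the classical choice R = v + w = -\frac{8}{5} e_{1} - \frac{24}{5} e_{2} then realises v -> w under the sandwich.
Answer: -\frac{8}{5} e_{1} - \frac{24}{5} e_{2}


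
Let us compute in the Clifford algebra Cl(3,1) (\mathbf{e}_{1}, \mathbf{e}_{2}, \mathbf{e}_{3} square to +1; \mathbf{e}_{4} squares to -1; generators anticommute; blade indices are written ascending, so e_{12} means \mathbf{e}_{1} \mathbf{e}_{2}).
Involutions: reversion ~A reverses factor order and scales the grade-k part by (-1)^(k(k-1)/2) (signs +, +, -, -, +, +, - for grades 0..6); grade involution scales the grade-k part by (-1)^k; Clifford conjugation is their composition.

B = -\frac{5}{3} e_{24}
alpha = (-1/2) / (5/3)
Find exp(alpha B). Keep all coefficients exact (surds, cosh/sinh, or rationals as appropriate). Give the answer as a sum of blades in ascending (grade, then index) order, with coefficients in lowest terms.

B^2 = (-\frac{5}{3})^2*(e_{24})^2 = \frac{25}{9}*(+1) = \frac{25}{9} (a basis 2-blade squares to minus the product of its generators' squares).
B^2 = \frac{25}{9} — the series telescopes hyperbolically here: l = \frac{5}{3}, alpha*l = - \frac{1}{2}, so exp(alpha B) = cosh(- \frac{1}{2}) + (sinh(- \frac{1}{2})/(\frac{5}{3}))*B = \cosh{\left(\frac{1}{2} \right)} + (- \frac{3 \sinh{\left(\frac{1}{2} \right)}}{5})*B.
Answer: \cosh{\left(\frac{1}{2} \right)} + \sinh{\left(\frac{1}{2} \right)} e_{24}


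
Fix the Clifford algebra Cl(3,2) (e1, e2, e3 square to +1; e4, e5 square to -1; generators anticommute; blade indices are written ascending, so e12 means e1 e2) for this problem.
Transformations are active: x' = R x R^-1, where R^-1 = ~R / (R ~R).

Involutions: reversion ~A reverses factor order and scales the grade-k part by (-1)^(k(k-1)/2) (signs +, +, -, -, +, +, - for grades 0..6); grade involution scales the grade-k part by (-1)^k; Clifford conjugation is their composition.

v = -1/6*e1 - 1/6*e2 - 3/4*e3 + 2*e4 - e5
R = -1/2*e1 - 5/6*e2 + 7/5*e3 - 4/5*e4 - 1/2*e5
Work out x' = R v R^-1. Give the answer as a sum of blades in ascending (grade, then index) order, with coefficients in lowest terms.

~R = -1/2*e1 - 5/6*e2 + 7/5*e3 - 4/5*e4 - 1/2*e5, and R ~R = 1813/900, so R^-1 = ~R / (1813/900).
R v = 49/180 - 1/18*e12 + 73/120*e13 - 17/15*e14 + 5/12*e15 + 103/120*e23 - 9/5*e24 + 3/4*e25 + 11/5*e34 - 71/40*e35 + 9/5*e45
Answer: 7/222*e1 - 13/222*e2 + 167/148*e3 - 82/37*e4 + 32/37*e5


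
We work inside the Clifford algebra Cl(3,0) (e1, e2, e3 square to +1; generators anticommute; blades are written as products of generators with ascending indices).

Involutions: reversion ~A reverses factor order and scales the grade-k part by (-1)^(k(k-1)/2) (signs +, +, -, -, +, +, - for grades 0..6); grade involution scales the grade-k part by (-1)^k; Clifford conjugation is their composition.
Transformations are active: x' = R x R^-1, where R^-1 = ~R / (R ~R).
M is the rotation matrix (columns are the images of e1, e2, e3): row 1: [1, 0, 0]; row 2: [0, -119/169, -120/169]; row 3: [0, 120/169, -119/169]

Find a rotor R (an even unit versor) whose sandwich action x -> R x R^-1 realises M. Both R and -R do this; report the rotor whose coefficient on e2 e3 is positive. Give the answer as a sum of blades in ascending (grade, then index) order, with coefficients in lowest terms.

Method: write R = a + b12*e1 e2 + b13*e1 e3 + b23*e2 e3 with a^2 + b12^2 + b13^2 + b23^2 = 1 (so R^-1 = ~R). Expanding the columns R e_j ~R gives tr M = 4a^2 - 1 and, from the antisymmetric part, M21 - M12 = -4a*b12, M13 - M31 = 4a*b13, M32 - M23 = -4a*b23.
Here tr M = -69/169, so a^2 = (1 + tr M)/4 = 25/169 and a = ±5/13. Taking a = 5/13: M21 - M12 = 0, M13 - M31 = 0, M32 - M23 = 240/169, giving b12 = 0, b13 = 0, b23 = -12/13, i.e. R = 5/13 - 12/13*e2 e3.
Its e2 e3 coefficient is negative, so report the other preimage -R.
Answer: -5/13 + 12/13*e2 e3. Why the constraint matters: R and -R act identically through the sandwich — M has trace -69/169 either way — so only the sign condition on e2 e3 picks one of the two preimages.


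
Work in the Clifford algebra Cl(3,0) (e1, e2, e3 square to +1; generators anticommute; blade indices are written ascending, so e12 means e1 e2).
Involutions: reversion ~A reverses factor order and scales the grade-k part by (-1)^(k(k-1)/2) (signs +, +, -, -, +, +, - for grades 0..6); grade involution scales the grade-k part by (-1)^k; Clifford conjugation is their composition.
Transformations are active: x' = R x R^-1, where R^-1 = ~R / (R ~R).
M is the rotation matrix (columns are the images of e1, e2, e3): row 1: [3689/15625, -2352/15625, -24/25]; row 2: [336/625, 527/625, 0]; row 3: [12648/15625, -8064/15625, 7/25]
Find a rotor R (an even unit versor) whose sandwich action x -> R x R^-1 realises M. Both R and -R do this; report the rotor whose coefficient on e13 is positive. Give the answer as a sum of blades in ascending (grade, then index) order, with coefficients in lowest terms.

Method: write R = a + b12*e12 + b13*e13 + b23*e23 with a^2 + b12^2 + b13^2 + b23^2 = 1 (so R^-1 = ~R). Expanding the columns R e_j ~R gives tr M = 4a^2 - 1 and, from the antisymmetric part, M21 - M12 = -4a*b12, M13 - M31 = 4a*b13, M32 - M23 = -4a*b23.
Here tr M = 21239/15625, so a^2 = (1 + tr M)/4 = 9216/15625 and a = ±96/125. Taking a = 96/125: M21 - M12 = 10752/15625, M13 - M31 = -27648/15625, M32 - M23 = -8064/15625, giving b12 = -28/125, b13 = -72/125, b23 = 21/125, i.e. R = 96/125 - 28/125*e12 - 72/125*e13 + 21/125*e23.
Its e13 coefficient is negative, so report the other preimage -R.
Answer: -96/125 + 28/125*e12 + 72/125*e13 - 21/125*e23. Recall the cover is two-to-one: with M of trace 21239/15625, both preimages act alike, and the stated e13 sign chooses the sheet.


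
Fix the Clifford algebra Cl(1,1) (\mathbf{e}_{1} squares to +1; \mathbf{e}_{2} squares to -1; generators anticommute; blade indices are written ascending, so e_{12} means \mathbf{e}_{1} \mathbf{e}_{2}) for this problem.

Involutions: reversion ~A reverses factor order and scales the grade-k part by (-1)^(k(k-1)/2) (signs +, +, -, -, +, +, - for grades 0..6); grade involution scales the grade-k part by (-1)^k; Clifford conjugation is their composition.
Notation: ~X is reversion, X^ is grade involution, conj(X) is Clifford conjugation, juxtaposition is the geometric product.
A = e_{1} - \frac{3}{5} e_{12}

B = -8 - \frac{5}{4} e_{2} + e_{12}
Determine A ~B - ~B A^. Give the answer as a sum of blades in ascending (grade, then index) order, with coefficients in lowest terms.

first term: \frac{3}{5} - \frac{35}{4} e_{1} - e_{2} + \frac{71}{20} e_{12}
second term: \frac{3}{5} + \frac{35}{4} e_{1} - e_{2} + \frac{71}{20} e_{12}
Answer: -\frac{35}{2} e_{1}


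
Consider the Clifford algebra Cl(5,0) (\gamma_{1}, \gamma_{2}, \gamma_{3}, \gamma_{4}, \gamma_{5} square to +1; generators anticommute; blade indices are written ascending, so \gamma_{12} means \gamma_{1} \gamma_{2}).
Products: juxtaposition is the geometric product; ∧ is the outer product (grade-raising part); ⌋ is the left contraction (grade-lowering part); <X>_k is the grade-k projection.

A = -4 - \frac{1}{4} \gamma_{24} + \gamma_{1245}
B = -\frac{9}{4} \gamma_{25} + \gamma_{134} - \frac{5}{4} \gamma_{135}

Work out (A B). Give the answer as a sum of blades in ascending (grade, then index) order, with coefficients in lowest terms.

step 1: -\frac{9}{4} \gamma_{14} + 9 \gamma_{25} - \frac{9}{16} \gamma_{45} + \frac{1}{4} \gamma_{123} - 4 \gamma_{134} + 5 \gamma_{135} + \frac{5}{4} \gamma_{234} + \gamma_{235} - \frac{5}{16} \gamma_{12345}
Answer: -\frac{9}{4} \gamma_{14} + 9 \gamma_{25} - \frac{9}{16} \gamma_{45} + \frac{1}{4} \gamma_{123} - 4 \gamma_{134} + 5 \gamma_{135} + \frac{5}{4} \gamma_{234} + \gamma_{235} - \frac{5}{16} \gamma_{12345}


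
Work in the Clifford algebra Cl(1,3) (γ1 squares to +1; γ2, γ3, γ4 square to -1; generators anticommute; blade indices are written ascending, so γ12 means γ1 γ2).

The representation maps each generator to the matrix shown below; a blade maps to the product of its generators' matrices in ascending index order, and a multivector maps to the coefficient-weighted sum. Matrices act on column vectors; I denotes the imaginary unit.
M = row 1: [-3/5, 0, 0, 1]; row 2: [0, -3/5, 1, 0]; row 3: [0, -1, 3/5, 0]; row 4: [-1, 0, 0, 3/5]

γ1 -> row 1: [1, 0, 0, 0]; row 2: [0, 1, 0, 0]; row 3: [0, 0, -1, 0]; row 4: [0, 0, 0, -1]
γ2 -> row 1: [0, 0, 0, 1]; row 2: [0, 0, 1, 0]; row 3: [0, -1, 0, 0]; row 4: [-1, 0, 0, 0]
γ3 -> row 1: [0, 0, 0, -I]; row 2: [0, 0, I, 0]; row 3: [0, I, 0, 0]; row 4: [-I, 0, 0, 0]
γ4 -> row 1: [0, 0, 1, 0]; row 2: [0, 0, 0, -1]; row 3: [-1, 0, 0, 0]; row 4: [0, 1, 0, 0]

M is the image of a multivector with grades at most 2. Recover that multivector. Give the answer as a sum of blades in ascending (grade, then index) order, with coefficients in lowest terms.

Method: the blade images are trace-orthogonal — tr(rho(e_A) rho(e_B)^-1) = 4 if A = B and 0 otherwise — and rho(e_A)^-1 = (e_A)^2 * rho(e_A) with (e_A)^2 = +1 or -1, so the coefficient of e_A in the preimage is (e_A)^2 * tr(M rho(e_A))/4.
Nonzero projections over blades of grade <= 2: γ1: (γ1)^2 = +1, tr(M rho(γ1)) = -12/5, coefficient -3/5; γ2: (γ2)^2 = -1, tr(M rho(γ2)) = -4, coefficient 1. Every other blade of grade <= 2 projects to 0.
Answer: -3/5*γ1 + γ2


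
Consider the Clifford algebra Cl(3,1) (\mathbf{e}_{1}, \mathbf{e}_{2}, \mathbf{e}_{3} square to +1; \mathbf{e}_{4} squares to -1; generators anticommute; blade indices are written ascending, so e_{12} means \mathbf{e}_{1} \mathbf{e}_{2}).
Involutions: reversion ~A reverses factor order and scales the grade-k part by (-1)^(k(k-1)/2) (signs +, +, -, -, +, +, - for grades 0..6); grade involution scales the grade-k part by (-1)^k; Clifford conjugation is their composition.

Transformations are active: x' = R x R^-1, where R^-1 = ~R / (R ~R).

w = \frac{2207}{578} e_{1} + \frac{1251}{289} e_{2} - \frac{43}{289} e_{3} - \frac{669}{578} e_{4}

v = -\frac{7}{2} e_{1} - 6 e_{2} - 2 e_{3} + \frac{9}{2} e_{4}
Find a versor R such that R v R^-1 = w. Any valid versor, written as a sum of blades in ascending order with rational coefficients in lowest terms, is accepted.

Construction: equal norms (both 32) license R = v + w = \frac{92}{289} e_{1} - \frac{483}{289} e_{2} - \frac{621}{289} e_{3} + \frac{966}{289} e_{4} — nothing changes along that direction, while (v - w)/2 changes sign, so v maps onto w.
Answer: \frac{92}{289} e_{1} - \frac{483}{289} e_{2} - \frac{621}{289} e_{3} + \frac{966}{289} e_{4}


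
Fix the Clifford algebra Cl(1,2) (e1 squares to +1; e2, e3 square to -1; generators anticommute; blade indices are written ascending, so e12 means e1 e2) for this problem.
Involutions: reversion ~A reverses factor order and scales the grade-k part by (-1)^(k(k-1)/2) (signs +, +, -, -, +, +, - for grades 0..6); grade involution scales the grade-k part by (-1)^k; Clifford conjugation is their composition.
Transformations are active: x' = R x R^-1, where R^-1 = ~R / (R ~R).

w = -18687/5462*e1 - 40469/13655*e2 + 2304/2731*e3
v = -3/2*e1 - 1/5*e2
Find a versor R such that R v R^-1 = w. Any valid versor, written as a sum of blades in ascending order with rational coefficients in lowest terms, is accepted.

Reasoning: v^2 = w^2 = 221/100 since conjugation preserves the quadratic form; R = v + w = -13440/2731*e1 - 8640/2731*e2 + 2304/2731*e3 is then valid when invertible, keeping its own part and reversing (v - w)/2.
Answer: -13440/2731*e1 - 8640/2731*e2 + 2304/2731*e3


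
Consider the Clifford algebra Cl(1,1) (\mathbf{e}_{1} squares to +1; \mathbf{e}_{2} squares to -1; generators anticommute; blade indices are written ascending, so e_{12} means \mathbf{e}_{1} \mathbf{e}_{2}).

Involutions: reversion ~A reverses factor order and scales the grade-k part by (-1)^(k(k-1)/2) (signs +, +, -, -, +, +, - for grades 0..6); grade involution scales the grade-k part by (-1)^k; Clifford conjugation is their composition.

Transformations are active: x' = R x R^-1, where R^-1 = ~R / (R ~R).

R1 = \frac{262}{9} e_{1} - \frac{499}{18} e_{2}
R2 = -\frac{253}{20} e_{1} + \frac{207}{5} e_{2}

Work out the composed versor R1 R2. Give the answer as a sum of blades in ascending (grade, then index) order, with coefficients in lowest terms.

Distribute over the terms of R1 (each basis-blade product reordered to ascending indices, repeated generators contracted through their squares):
(\frac{262}{9} e_{1}) R2 = -\frac{33143}{90} + \frac{6026}{5} e_{12}
(-\frac{499}{18} e_{2}) R2 = \frac{11477}{10} - \frac{126247}{360} e_{12}
Summing the partial products and collecting blades:
Answer: \frac{7015}{9} + \frac{61525}{72} e_{12}


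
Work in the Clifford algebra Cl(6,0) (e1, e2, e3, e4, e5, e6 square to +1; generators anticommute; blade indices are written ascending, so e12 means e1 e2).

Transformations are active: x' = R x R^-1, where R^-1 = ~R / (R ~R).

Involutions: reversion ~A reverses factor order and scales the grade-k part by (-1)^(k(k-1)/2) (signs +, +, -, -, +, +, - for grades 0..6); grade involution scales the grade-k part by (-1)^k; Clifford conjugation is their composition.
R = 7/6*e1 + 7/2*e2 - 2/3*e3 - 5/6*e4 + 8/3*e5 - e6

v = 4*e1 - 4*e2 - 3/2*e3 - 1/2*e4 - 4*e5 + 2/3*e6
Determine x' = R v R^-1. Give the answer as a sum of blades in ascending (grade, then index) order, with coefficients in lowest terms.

~R = 7/6*e1 + 7/2*e2 - 2/3*e3 - 5/6*e4 + 8/3*e5 - e6, and R ~R = 823/36, so R^-1 = ~R / (823/36).
R v = -77/4 - 56/3*e12 + 11/12*e13 + 11/4*e14 - 46/3*e15 + 43/9*e16 - 95/12*e23 - 61/12*e24 - 10/3*e25 - 5/3*e26 - 11/12*e34 + 20/3*e35 - 35/18*e36 + 14/3*e45 - 19/18*e46 - 20/9*e56
Answer: -4909/823*e1 - 1559/823*e2 + 4317/1646*e3 + 3133/1646*e4 - 404/823*e5 + 2512/2469*e6


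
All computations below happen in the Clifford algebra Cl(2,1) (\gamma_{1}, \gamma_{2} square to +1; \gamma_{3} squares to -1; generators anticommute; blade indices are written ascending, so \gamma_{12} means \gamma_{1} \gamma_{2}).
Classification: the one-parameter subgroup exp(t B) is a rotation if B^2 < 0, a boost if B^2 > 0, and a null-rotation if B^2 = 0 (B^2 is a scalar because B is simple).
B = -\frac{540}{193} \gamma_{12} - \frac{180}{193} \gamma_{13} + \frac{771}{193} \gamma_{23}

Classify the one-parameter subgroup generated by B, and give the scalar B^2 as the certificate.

B^2 term by term: the squares give (-\frac{540}{193})^2*(\gamma_{12})^2 + (-\frac{180}{193})^2*(\gamma_{13})^2 + (\frac{771}{193})^2*(\gamma_{23})^2 = \frac{291600}{37249}*(-1) + \frac{32400}{37249}*(+1) + \frac{594441}{37249}*(+1) = 9 (each basis 2-blade squares to minus the product of its generators' squares); cross terms between blades sharing an index anticommute and cancel. So B^2 = 9.
Answer: boost, certificate B^2 = 9. Certificate logic: 9 is a conjugation-invariant scalar, so its sign fixes rotation versus boost versus null-rotation outright.


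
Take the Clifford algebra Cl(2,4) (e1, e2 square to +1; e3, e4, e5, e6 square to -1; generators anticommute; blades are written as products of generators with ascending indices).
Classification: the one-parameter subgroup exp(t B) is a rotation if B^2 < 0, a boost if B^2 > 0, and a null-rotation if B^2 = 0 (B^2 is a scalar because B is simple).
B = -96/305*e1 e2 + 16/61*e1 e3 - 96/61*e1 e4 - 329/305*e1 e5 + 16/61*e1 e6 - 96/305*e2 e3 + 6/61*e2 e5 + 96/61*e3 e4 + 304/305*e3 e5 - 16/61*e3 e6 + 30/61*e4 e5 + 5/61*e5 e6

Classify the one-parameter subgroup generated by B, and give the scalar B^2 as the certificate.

B^2 term by term: the squares give (-96/305)^2*(e1 e2)^2 + (16/61)^2*(e1 e3)^2 + (-96/61)^2*(e1 e4)^2 + (-329/305)^2*(e1 e5)^2 + (16/61)^2*(e1 e6)^2 + (-96/305)^2*(e2 e3)^2 + (6/61)^2*(e2 e5)^2 + (96/61)^2*(e3 e4)^2 + (304/305)^2*(e3 e5)^2 + (-16/61)^2*(e3 e6)^2 + (30/61)^2*(e4 e5)^2 + (5/61)^2*(e5 e6)^2 = 9216/93025*(-1) + 256/3721*(+1) + 9216/3721*(+1) + 108241/93025*(+1) + 256/3721*(+1) + 9216/93025*(+1) + 36/3721*(+1) + 9216/3721*(-1) + 92416/93025*(-1) + 256/3721*(-1) + 900/3721*(-1) + 25/3721*(-1) = 0 (each basis 2-blade squares to minus the product of its generators' squares); cross terms between blades sharing an index anticommute and cancel; the commuting (index-disjoint) pairs give grade-4 terms 2*c*c'*(blade product), which cancel blade by blade — e1 e2 e3 e4: -18432/18605 + 18432/18605 = 0; e1 e2 e3 e5: -58368/93025 - 192/3721 + 63168/93025 = 0; e1 e2 e3 e6: 3072/18605 - 3072/18605 = 0; e1 e2 e4 e5: -1152/3721 + 1152/3721 = 0; e1 e2 e5 e6: -192/3721 + 192/3721 = 0; e1 e3 e4 e5: 960/3721 + 58368/18605 - 63168/18605 = 0; e1 e3 e4 e6: -3072/3721 + 3072/3721 = 0; e1 e3 e5 e6: 160/3721 - 10528/18605 + 9728/18605 = 0; e1 e4 e5 e6: -960/3721 + 960/3721 = 0; e2 e3 e4 e5: -1152/3721 + 1152/3721 = 0; e2 e3 e5 e6: -192/3721 + 192/3721 = 0; e3 e4 e5 e6: 960/3721 - 960/3721 = 0 — confirming B is simple. So B^2 = 0.
Answer: null-rotation, certificate B^2 = 0. Certificate logic: 0 is a conjugation-invariant scalar, so its sign fixes rotation versus boost versus null-rotation outright.


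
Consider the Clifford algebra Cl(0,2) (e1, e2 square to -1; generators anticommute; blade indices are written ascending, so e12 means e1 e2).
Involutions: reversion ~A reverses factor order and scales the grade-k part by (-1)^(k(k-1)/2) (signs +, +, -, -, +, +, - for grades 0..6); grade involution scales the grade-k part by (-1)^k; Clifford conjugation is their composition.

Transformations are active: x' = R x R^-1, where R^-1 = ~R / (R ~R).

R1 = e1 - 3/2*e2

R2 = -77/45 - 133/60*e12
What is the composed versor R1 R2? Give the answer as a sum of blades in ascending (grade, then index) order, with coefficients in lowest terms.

Distribute over the terms of R1 (each basis-blade product reordered to ascending indices, repeated generators contracted through their squares):
(e1) R2 = -77/45*e1 + 133/60*e2
(-3/2*e2) R2 = 133/40*e1 + 77/30*e2
Summing the partial products and collecting blades:
Answer: 581/360*e1 + 287/60*e2


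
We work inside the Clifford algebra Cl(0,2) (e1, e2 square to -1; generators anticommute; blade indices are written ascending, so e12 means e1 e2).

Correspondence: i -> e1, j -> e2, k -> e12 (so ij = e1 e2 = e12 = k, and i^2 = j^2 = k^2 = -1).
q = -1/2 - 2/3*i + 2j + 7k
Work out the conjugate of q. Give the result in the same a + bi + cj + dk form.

In blades: q = -1/2 - 2/3*e1 + 2*e2 + 7*e12.
Conjugation here is Clifford conjugation: the scalar is fixed and the grade-1 and grade-2 blades all flip sign, giving -1/2 + 2/3*e1 - 2*e2 - 7*e12; translating back:
Answer: -1/2 + 2/3*i - 2j - 7k


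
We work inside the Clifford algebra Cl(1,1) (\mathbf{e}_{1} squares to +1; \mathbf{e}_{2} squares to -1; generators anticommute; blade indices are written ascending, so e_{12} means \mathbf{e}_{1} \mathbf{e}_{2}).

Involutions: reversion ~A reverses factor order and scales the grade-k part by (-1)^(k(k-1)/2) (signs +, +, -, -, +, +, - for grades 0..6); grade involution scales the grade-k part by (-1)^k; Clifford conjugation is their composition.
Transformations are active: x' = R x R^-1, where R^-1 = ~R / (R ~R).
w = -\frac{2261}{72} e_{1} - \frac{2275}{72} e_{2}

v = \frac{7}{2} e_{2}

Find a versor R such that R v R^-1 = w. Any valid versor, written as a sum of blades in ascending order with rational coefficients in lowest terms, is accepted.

Equal squares first: v^2 = w^2 = -\frac{49}{4}. Then v + w = -\frac{2261}{72} e_{1} - \frac{2023}{72} e_{2} is a versor taking v to w, provided it is invertible.
Answer: -\frac{2261}{72} e_{1} - \frac{2023}{72} e_{2}


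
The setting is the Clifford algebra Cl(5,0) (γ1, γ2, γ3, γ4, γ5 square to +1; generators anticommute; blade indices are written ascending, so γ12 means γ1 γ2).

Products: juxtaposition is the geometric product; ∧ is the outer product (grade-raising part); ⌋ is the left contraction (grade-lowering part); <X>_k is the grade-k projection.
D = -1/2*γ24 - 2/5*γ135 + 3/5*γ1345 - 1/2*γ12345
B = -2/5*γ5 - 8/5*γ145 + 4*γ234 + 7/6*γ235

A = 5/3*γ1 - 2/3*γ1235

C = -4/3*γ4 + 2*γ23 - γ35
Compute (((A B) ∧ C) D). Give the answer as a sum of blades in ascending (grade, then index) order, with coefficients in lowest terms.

step 1: 7/9*γ1 - 2/3*γ15 - 8/3*γ45 + 4/15*γ123 - 8/3*γ145 + 16/15*γ234 + 20/3*γ1234 + 35/18*γ1235
step 2: -28/27*γ14 + 14/9*γ123 - 7/9*γ135 - 8/9*γ145 - 16/45*γ1234 - 4/3*γ1235 - 16/3*γ2345 - 74/27*γ12345
step 3: 143/135 + 8/3*γ1 + 98/45*γ2 + 8/15*γ3 - 17/15*γ4 + 8/45*γ5 + 362/135*γ12 + 8/45*γ13 - 4/9*γ23 + 617/270*γ24 - 188/225*γ25 + 16/45*γ34 + 92/45*γ35 + 7/9*γ45 + 32/15*γ124 - 4/9*γ125 + 7/9*γ134 + 37/27*γ135 - 14/27*γ235 + 242/225*γ245 + 56/135*γ345 - 2/3*γ1345 - 7/18*γ12345
Answer: 143/135 + 8/3*γ1 + 98/45*γ2 + 8/15*γ3 - 17/15*γ4 + 8/45*γ5 + 362/135*γ12 + 8/45*γ13 - 4/9*γ23 + 617/270*γ24 - 188/225*γ25 + 16/45*γ34 + 92/45*γ35 + 7/9*γ45 + 32/15*γ124 - 4/9*γ125 + 7/9*γ134 + 37/27*γ135 - 14/27*γ235 + 242/225*γ245 + 56/135*γ345 - 2/3*γ1345 - 7/18*γ12345
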